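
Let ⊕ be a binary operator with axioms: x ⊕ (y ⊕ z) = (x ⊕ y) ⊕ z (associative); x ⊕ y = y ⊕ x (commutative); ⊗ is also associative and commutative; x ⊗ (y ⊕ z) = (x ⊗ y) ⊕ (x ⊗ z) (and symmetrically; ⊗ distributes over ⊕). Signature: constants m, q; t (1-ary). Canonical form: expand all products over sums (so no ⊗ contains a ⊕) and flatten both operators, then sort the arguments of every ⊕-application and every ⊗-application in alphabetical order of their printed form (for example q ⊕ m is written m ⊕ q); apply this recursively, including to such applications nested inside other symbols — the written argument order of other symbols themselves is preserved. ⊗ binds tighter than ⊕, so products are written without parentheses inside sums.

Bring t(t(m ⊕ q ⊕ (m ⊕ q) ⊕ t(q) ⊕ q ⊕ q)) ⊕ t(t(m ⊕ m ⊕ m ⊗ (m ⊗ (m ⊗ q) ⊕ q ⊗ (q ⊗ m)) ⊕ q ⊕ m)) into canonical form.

Expand:  t(t(m ⊕ m ⊕ q ⊕ q ⊕ q ⊕ q ⊕ t(q))) ⊕ t(t(m ⊕ m ⊕ m ⊕ m ⊗ m ⊗ m ⊗ q ⊕ m ⊗ m ⊗ q ⊗ q ⊕ q))
Sort arguments:  t(t(m ⊕ m ⊕ m ⊕ m ⊗ m ⊗ m ⊗ q ⊕ m ⊗ m ⊗ q ⊗ q ⊕ q)) ⊕ t(t(m ⊕ m ⊕ q ⊕ q ⊕ q ⊕ q ⊕ t(q)))

Answer: t(t(m ⊕ m ⊕ m ⊕ m ⊗ m ⊗ m ⊗ q ⊕ m ⊗ m ⊗ q ⊗ q ⊕ q)) ⊕ t(t(m ⊕ m ⊕ q ⊕ q ⊕ q ⊕ q ⊕ t(q)))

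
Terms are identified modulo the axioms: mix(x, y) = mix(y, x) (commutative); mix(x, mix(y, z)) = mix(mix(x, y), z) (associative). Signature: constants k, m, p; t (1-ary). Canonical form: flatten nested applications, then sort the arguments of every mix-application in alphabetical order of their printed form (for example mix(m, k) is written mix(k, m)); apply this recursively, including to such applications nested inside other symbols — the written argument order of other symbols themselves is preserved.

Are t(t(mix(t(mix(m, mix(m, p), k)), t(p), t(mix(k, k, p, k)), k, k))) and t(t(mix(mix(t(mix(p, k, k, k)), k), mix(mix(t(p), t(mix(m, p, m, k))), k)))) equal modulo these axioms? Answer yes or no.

Answer: yes — both canonical forms are t(t(mix(k, k, t(mix(k, k, k, p)), t(mix(k, m, m, p)), t(p))))

Derivation:
Left:  t(t(mix(t(mix(m, mix(m, p), k)), t(p), t(mix(k, k, p, k)), k, k)))
  Descend into:  mix(t(mix(m, mix(m, p), k)), t(p), t(mix(k, k, p, k)), k, k)
  Inside:  t(mix(m, mix(m, p), k))  →  t(mix(k, m, m, p))
  Simplify inside:  t(mix(k, k, p, k))  →  t(mix(k, k, k, p))
  Sort arguments:  mix(k, k, t(mix(k, k, k, p)), t(mix(k, m, m, p)), t(p))
  Put back:  t(t(mix(k, k, t(mix(k, k, k, p)), t(mix(k, m, m, p)), t(p))))
Right:  t(t(mix(mix(t(mix(p, k, k, k)), k), mix(mix(t(p), t(mix(m, p, m, k))), k))))
  Work inside:  mix(mix(t(mix(p, k, k, k)), k), mix(mix(t(p), t(mix(m, p, m, k))), k))
  Un-nest:  mix(t(mix(p, k, k, k)), k, t(p), t(mix(m, p, m, k)), k)
  Canonicalize subterm:  t(mix(p, k, k, k))  →  t(mix(k, k, k, p))
  Simplify inside:  t(mix(m, p, m, k))  →  t(mix(k, m, m, p))
  Sort arguments:  mix(k, k, t(mix(k, k, k, p)), t(mix(k, m, m, p)), t(p))
  Put back:  t(t(mix(k, k, t(mix(k, k, k, p)), t(mix(k, m, m, p)), t(p))))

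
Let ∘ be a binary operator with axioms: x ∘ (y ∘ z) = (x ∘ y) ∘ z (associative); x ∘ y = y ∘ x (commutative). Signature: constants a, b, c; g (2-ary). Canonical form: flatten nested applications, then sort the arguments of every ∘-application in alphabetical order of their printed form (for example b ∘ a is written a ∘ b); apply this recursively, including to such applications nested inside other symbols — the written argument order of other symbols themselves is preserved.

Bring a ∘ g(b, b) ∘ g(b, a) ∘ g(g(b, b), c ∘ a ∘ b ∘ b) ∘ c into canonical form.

Answer: a ∘ c ∘ g(b, a) ∘ g(b, b) ∘ g(g(b, b), a ∘ b ∘ b ∘ c)

Derivation:
Simplify inside:  g(g(b, b), c ∘ a ∘ b ∘ b)  →  g(g(b, b), a ∘ b ∘ b ∘ c)
Sort:  a ∘ c ∘ g(b, a) ∘ g(b, b) ∘ g(g(b, b), a ∘ b ∘ b ∘ c)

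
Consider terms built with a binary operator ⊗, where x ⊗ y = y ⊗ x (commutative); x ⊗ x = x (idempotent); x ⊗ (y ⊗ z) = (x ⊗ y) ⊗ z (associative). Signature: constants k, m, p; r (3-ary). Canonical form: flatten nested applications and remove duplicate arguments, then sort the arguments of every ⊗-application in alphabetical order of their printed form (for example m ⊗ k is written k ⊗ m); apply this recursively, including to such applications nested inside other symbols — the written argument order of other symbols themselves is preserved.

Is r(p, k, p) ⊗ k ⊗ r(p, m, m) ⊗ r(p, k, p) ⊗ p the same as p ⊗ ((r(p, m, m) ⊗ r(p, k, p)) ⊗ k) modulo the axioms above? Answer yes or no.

Left:  r(p, k, p) ⊗ k ⊗ r(p, m, m) ⊗ r(p, k, p) ⊗ p
  Idempotence:  drop duplicate r(p, k, p)
  Order the arguments:  k ⊗ p ⊗ r(p, k, p) ⊗ r(p, m, m)
Right:  p ⊗ ((r(p, m, m) ⊗ r(p, k, p)) ⊗ k)
  Merge nested applications:  p ⊗ r(p, m, m) ⊗ r(p, k, p) ⊗ k
  Order the arguments:  k ⊗ p ⊗ r(p, k, p) ⊗ r(p, m, m)

Answer: yes — both canonical forms are k ⊗ p ⊗ r(p, k, p) ⊗ r(p, m, m)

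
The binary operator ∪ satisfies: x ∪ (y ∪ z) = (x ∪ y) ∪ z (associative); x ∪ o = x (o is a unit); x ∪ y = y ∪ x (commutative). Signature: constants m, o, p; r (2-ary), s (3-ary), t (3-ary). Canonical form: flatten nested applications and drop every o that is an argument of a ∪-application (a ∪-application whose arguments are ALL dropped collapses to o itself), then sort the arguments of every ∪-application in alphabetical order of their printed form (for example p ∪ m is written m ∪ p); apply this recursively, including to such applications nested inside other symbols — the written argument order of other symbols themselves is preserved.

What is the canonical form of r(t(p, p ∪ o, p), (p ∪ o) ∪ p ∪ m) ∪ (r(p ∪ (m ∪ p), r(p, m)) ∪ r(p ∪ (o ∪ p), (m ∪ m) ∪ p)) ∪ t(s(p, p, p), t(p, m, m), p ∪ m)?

Answer: r(m ∪ p ∪ p, r(p, m)) ∪ r(p ∪ p, m ∪ m ∪ p) ∪ r(t(p, p, p), m ∪ p ∪ p) ∪ t(s(p, p, p), t(p, m, m), m ∪ p)

Derivation:
Merge nested applications:  r(t(p, p ∪ o, p), (p ∪ o) ∪ p ∪ m) ∪ r(p ∪ (m ∪ p), r(p, m)) ∪ r(p ∪ (o ∪ p), (m ∪ m) ∪ p) ∪ t(s(p, p, p), t(p, m, m), p ∪ m)
Inside:  r(t(p, p ∪ o, p), (p ∪ o) ∪ p ∪ m)  →  r(t(p, p, p), m ∪ p ∪ p)
Inside:  r(p ∪ (m ∪ p), r(p, m))  →  r(m ∪ p ∪ p, r(p, m))
Simplify inside:  r(p ∪ (o ∪ p), (m ∪ m) ∪ p)  →  r(p ∪ p, m ∪ m ∪ p)
Sort:  r(m ∪ p ∪ p, r(p, m)) ∪ r(p ∪ p, m ∪ m ∪ p) ∪ r(t(p, p, p), m ∪ p ∪ p) ∪ t(s(p, p, p), t(p, m, m), m ∪ p)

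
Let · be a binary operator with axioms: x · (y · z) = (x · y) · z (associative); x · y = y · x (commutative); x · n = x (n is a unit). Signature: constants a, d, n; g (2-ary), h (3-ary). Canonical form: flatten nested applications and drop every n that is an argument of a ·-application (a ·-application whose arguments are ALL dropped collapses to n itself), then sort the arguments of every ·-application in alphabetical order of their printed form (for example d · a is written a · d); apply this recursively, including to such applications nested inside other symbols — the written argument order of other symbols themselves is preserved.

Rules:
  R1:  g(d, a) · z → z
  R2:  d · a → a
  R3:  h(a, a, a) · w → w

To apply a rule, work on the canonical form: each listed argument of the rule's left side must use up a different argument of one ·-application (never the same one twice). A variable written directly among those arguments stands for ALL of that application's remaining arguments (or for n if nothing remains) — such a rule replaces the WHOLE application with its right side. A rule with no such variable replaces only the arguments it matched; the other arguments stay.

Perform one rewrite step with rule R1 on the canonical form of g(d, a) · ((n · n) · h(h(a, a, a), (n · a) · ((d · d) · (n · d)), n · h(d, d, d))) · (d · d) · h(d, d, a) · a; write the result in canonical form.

Canonical form:  a · d · d · g(d, a) · h(d, d, a) · h(h(a, a, a), a · d · d · d, h(d, d, d))
Apply R1:  consuming g(d, a);  z := a · d · d · h(d, d, a) · h(h(a, a, a), a · d · d · d, h(d, d, d))
Every leftover argument binds to the variable; the entire application is replaced.
New term:  a · d · d · h(d, d, a) · h(h(a, a, a), a · d · d · d, h(d, d, d))

Answer: a · d · d · h(d, d, a) · h(h(a, a, a), a · d · d · d, h(d, d, d))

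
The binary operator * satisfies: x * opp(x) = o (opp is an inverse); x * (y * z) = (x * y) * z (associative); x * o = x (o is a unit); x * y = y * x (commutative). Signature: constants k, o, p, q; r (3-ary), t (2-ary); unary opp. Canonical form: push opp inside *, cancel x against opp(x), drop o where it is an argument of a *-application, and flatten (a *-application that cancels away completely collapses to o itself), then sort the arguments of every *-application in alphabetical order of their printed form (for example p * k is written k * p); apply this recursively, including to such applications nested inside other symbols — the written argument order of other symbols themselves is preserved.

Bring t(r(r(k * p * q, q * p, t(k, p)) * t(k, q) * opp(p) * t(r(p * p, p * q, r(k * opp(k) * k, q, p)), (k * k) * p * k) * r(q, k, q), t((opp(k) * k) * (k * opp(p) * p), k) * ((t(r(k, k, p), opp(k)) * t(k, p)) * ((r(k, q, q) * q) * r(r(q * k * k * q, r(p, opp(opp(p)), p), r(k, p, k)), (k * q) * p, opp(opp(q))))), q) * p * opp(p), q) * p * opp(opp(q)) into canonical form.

Answer: p * q * t(r(opp(p) * r(k * p * q, p * q, t(k, p)) * r(q, k, q) * t(k, q) * t(r(p * p, p * q, r(k, q, p)), k * k * k * p), q * r(k, q, q) * r(r(k * k * q * q, r(p, p, p), r(k, p, k)), k * p * q, q) * t(k, k) * t(k, p) * t(r(k, k, p), opp(k)), q), q)

Derivation:
Push opp inside:  distribute opp over * and collapse double opp
Collect:  t(r(opp(p) * r(k * p * q, p * q, t(k, p)) * r(q, k, q) * t(k, q) * t(r(p * p, p * q, r(k, q, p)), k * k * k * p), q * r(k, q, q) * r(r(k * k * q * q, r(p, p, p), r(k, p, k)), k * p * q, q) * t(k, k) * t(k, p) * t(r(k, k, p), opp(k)), q), q) * p * q
Sort arguments:  p * q * t(r(opp(p) * r(k * p * q, p * q, t(k, p)) * r(q, k, q) * t(k, q) * t(r(p * p, p * q, r(k, q, p)), k * k * k * p), q * r(k, q, q) * r(r(k * k * q * q, r(p, p, p), r(k, p, k)), k * p * q, q) * t(k, k) * t(k, p) * t(r(k, k, p), opp(k)), q), q)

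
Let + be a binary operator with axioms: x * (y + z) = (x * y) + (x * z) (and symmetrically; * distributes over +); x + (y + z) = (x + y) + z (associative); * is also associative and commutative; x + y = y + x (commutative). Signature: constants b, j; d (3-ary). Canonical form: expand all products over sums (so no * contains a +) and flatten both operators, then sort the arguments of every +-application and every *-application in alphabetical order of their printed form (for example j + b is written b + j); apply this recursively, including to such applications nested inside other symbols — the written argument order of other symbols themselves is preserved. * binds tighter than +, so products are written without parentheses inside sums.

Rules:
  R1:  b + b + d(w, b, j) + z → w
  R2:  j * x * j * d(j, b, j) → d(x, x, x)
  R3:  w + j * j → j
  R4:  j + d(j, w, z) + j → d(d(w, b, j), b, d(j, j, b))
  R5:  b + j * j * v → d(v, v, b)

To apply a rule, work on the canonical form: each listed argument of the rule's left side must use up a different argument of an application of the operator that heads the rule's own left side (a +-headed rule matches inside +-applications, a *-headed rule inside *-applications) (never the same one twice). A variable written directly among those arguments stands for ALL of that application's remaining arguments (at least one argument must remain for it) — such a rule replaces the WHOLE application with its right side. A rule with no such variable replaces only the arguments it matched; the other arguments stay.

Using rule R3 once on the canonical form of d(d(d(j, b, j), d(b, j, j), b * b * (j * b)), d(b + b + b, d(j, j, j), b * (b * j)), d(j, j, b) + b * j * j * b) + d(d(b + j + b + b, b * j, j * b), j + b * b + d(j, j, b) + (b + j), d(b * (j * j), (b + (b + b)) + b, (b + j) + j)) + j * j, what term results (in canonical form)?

Canonical form:  d(d(b + b + b + j, b * j, b * j), b + b * b + d(j, j, b) + j + j, d(b * j * j, b + b + b + b, b + j + j)) + d(d(d(j, b, j), d(b, j, j), b * b * b * j), d(b + b + b, d(j, j, j), b * b * j), b * b * j * j + d(j, j, b)) + j * j
R3 matches:  uses j * j;  w := d(d(b + b + b + j, b * j, b * j), b + b * b + d(j, j, b) + j + j, d(b * j * j, b + b + b + b, b + j + j)) + d(d(d(j, b, j), d(b, j, j), b * b * b * j), d(b + b + b, d(j, j, j), b * b * j), b * b * j * j + d(j, j, b))
The extension variable absorbs all remaining arguments, so the whole application is rewritten.
Giving:  j

Answer: j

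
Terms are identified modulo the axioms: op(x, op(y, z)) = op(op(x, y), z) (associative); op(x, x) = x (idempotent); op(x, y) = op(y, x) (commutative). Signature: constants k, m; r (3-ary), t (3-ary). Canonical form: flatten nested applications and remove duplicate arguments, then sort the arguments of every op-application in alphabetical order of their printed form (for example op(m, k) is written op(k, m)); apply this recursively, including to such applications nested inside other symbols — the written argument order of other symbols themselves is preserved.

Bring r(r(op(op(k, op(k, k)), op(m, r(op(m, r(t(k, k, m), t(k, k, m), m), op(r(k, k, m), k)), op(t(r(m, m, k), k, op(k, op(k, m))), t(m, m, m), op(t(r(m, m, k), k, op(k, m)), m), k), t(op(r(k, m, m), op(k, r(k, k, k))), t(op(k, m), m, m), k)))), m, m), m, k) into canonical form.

Answer: r(r(op(k, m, r(op(k, m, r(k, k, m), r(t(k, k, m), t(k, k, m), m)), op(k, m, t(m, m, m), t(r(m, m, k), k, op(k, m))), t(op(k, r(k, k, k), r(k, m, m)), t(op(k, m), m, m), k))), m, m), m, k)

Derivation:
Focus inside:  op(op(k, op(k, k)), op(m, r(op(m, r(t(k, k, m), t(k, k, m), m), op(r(k, k, m), k)), op(t(r(m, m, k), k, op(k, op(k, m))), t(m, m, m), op(t(r(m, m, k), k, op(k, m)), m), k), t(op(r(k, m, m), op(k, r(k, k, k))), t(op(k, m), m, m), k))))
Un-nest:  op(k, k, k, m, r(op(m, r(t(k, k, m), t(k, k, m), m), op(r(k, k, m), k)), op(t(r(m, m, k), k, op(k, op(k, m))), t(m, m, m), op(t(r(m, m, k), k, op(k, m)), m), k), t(op(r(k, m, m), op(k, r(k, k, k))), t(op(k, m), m, m), k)))
Canonicalize subterm:  r(op(m, r(t(k, k, m), t(k, k, m), m), op(r(k, k, m), k)), op(t(r(m, m, k), k, op(k, op(k, m))), t(m, m, m), op(t(r(m, m, k), k, op(k, m)), m), k), t(op(r(k, m, m), op(k, r(k, k, k))), t(op(k, m), m, m), k))  →  r(op(k, m, r(k, k, m), r(t(k, k, m), t(k, k, m), m)), op(k, m, t(m, m, m), t(r(m, m, k), k, op(k, m))), t(op(k, r(k, k, k), r(k, m, m)), t(op(k, m), m, m), k))
Idempotence:  drop duplicate k, k
Sort:  op(k, m, r(op(k, m, r(k, k, m), r(t(k, k, m), t(k, k, m), m)), op(k, m, t(m, m, m), t(r(m, m, k), k, op(k, m))), t(op(k, r(k, k, k), r(k, m, m)), t(op(k, m), m, m), k)))
Put back:  r(r(op(k, m, r(op(k, m, r(k, k, m), r(t(k, k, m), t(k, k, m), m)), op(k, m, t(m, m, m), t(r(m, m, k), k, op(k, m))), t(op(k, r(k, k, k), r(k, m, m)), t(op(k, m), m, m), k))), m, m), m, k)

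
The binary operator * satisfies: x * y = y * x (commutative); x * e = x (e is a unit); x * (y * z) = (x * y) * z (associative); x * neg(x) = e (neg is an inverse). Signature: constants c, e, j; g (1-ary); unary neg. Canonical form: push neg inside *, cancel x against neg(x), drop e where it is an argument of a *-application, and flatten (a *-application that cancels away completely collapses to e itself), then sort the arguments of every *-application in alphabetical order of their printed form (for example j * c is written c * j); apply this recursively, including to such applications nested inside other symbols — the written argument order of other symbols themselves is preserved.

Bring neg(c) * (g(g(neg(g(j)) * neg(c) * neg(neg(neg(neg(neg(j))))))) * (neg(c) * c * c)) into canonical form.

Answer: g(g(neg(c) * neg(g(j)) * neg(j)))

Derivation:
Push neg inside:  distribute neg over * and collapse double neg
Cancel:  c cancels
Collect:  g(g(neg(c) * neg(g(j)) * neg(j)))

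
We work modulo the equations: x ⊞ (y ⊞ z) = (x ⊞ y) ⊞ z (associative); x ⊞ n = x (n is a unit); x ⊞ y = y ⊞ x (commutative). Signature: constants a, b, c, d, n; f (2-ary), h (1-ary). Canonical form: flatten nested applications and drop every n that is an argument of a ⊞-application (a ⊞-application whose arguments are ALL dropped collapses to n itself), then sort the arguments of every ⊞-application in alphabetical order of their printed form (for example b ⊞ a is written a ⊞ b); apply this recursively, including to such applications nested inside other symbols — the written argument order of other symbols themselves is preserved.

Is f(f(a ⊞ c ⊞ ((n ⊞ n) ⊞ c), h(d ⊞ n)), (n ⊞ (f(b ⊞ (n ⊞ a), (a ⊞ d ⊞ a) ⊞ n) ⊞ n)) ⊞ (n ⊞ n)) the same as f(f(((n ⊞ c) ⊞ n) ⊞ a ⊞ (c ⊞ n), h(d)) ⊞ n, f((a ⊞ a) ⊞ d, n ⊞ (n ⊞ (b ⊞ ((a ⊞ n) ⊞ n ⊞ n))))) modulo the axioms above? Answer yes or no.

Left:  f(f(a ⊞ c ⊞ ((n ⊞ n) ⊞ c), h(d ⊞ n)), (n ⊞ (f(b ⊞ (n ⊞ a), (a ⊞ d ⊞ a) ⊞ n) ⊞ n)) ⊞ (n ⊞ n))
  Descend into:  (n ⊞ (f(b ⊞ (n ⊞ a), (a ⊞ d ⊞ a) ⊞ n) ⊞ n)) ⊞ (n ⊞ n)
  Merge nested applications:  n ⊞ f(b ⊞ (n ⊞ a), (a ⊞ d ⊞ a) ⊞ n) ⊞ n ⊞ n ⊞ n
  Simplify inside:  f(b ⊞ (n ⊞ a), (a ⊞ d ⊞ a) ⊞ n)  →  f(a ⊞ b, a ⊞ a ⊞ d)
  Unit:  drop n (×4)
  Sort arguments:  f(a ⊞ b, a ⊞ a ⊞ d)
  Rebuild:  f(f(a ⊞ c ⊞ c, h(d)), f(a ⊞ b, a ⊞ a ⊞ d))
Right:  f(f(((n ⊞ c) ⊞ n) ⊞ a ⊞ (c ⊞ n), h(d)) ⊞ n, f((a ⊞ a) ⊞ d, n ⊞ (n ⊞ (b ⊞ ((a ⊞ n) ⊞ n ⊞ n)))))
  Focus inside:  f(((n ⊞ c) ⊞ n) ⊞ a ⊞ (c ⊞ n), h(d)) ⊞ n
  Inside:  f(((n ⊞ c) ⊞ n) ⊞ a ⊞ (c ⊞ n), h(d))  →  f(a ⊞ c ⊞ c, h(d))
  Units out:  drop n
  Sort arguments:  f(a ⊞ c ⊞ c, h(d))
  Reassemble:  f(f(a ⊞ c ⊞ c, h(d)), f(a ⊞ a ⊞ d, a ⊞ b))

Answer: no — f(f(a ⊞ c ⊞ c, h(d)), f(a ⊞ b, a ⊞ a ⊞ d)) vs f(f(a ⊞ c ⊞ c, h(d)), f(a ⊞ a ⊞ d, a ⊞ b))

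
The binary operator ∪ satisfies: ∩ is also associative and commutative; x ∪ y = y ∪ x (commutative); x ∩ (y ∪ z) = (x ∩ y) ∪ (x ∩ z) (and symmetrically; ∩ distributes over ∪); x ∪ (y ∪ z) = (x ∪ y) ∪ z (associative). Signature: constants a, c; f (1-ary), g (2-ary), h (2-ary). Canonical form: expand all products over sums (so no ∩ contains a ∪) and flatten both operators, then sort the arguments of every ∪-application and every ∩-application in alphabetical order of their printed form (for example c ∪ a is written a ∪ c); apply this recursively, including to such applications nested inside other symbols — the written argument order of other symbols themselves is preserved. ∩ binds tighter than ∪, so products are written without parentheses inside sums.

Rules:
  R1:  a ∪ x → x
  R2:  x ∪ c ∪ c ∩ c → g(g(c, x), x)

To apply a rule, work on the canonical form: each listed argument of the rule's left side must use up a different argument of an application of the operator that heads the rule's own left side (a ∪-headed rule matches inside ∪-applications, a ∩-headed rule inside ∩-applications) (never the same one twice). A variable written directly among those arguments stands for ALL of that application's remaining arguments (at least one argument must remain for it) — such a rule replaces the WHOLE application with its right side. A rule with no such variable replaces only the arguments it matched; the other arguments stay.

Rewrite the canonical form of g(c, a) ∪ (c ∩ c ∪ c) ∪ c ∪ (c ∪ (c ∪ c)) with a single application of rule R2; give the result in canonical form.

Answer: g(g(c, c ∪ c ∪ c ∪ c ∪ g(c, a)), c ∪ c ∪ c ∪ c ∪ g(c, a))

Derivation:
Canonical form:  c ∪ c ∪ c ∪ c ∪ c ∪ c ∩ c ∪ g(c, a)
Apply R2:  consuming c, c ∩ c;  x := c ∪ c ∪ c ∪ c ∪ g(c, a)
Every leftover argument binds to the variable; the entire application is replaced.
Result:  g(g(c, c ∪ c ∪ c ∪ c ∪ g(c, a)), c ∪ c ∪ c ∪ c ∪ g(c, a))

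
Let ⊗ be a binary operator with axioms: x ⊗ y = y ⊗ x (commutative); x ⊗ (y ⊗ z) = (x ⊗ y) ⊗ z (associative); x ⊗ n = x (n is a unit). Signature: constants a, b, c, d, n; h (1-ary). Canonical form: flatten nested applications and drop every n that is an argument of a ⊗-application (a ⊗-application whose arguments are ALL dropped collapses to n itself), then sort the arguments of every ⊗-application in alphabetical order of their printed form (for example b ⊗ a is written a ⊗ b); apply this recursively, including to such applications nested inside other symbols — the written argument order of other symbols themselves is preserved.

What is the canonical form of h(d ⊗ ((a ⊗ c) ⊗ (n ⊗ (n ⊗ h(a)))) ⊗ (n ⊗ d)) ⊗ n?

Answer: h(a ⊗ c ⊗ d ⊗ d ⊗ h(a))

Derivation:
Canonicalize subterm:  h(d ⊗ ((a ⊗ c) ⊗ (n ⊗ (n ⊗ h(a)))) ⊗ (n ⊗ d))  →  h(a ⊗ c ⊗ d ⊗ d ⊗ h(a))
Drop the unit:  drop n
Sort:  h(a ⊗ c ⊗ d ⊗ d ⊗ h(a))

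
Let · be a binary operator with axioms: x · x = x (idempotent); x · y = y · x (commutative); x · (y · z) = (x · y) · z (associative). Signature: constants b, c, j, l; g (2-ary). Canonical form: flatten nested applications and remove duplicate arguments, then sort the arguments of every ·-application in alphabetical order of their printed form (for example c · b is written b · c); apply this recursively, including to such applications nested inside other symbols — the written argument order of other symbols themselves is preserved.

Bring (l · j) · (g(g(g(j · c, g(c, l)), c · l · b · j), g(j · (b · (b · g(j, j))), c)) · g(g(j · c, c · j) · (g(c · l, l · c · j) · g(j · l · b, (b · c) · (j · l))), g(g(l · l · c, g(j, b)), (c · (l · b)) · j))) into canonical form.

Flatten:  l · j · g(g(g(j · c, g(c, l)), c · l · b · j), g(j · (b · (b · g(j, j))), c)) · g(g(j · c, c · j) · (g(c · l, l · c · j) · g(j · l · b, (b · c) · (j · l))), g(g(l · l · c, g(j, b)), (c · (l · b)) · j))
Canonicalize subterm:  g(g(g(j · c, g(c, l)), c · l · b · j), g(j · (b · (b · g(j, j))), c))  →  g(g(g(c · j, g(c, l)), b · c · j · l), g(b · g(j, j) · j, c))
Inside:  g(g(j · c, c · j) · (g(c · l, l · c · j) · g(j · l · b, (b · c) · (j · l))), g(g(l · l · c, g(j, b)), (c · (l · b)) · j))  →  g(g(b · j · l, b · c · j · l) · g(c · j, c · j) · g(c · l, c · j · l), g(g(c · l, g(j, b)), b · c · j · l))
Sort:  g(g(b · j · l, b · c · j · l) · g(c · j, c · j) · g(c · l, c · j · l), g(g(c · l, g(j, b)), b · c · j · l)) · g(g(g(c · j, g(c, l)), b · c · j · l), g(b · g(j, j) · j, c)) · j · l

Answer: g(g(b · j · l, b · c · j · l) · g(c · j, c · j) · g(c · l, c · j · l), g(g(c · l, g(j, b)), b · c · j · l)) · g(g(g(c · j, g(c, l)), b · c · j · l), g(b · g(j, j) · j, c)) · j · l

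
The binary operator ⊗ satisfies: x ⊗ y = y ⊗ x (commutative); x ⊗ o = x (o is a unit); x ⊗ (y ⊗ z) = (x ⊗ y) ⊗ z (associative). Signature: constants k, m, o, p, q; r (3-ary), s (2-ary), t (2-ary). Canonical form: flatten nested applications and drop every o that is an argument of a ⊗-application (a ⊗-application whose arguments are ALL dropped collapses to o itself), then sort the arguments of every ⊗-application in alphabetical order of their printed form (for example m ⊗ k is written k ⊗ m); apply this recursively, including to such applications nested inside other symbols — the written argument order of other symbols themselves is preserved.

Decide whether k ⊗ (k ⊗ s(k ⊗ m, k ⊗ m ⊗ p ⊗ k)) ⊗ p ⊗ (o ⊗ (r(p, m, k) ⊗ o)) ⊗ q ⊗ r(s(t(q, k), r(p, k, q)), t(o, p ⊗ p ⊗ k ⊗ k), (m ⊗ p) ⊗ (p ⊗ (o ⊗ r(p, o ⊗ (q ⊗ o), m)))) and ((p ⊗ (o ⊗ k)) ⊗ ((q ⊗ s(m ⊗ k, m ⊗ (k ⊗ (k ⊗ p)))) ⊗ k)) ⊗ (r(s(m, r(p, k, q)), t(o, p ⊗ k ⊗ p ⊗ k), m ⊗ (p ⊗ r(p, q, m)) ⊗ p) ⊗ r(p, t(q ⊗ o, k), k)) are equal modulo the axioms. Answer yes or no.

Left:  k ⊗ (k ⊗ s(k ⊗ m, k ⊗ m ⊗ p ⊗ k)) ⊗ p ⊗ (o ⊗ (r(p, m, k) ⊗ o)) ⊗ q ⊗ r(s(t(q, k), r(p, k, q)), t(o, p ⊗ p ⊗ k ⊗ k), (m ⊗ p) ⊗ (p ⊗ (o ⊗ r(p, o ⊗ (q ⊗ o), m))))
  Merge nested applications:  k ⊗ k ⊗ s(k ⊗ m, k ⊗ m ⊗ p ⊗ k) ⊗ p ⊗ o ⊗ r(p, m, k) ⊗ o ⊗ q ⊗ r(s(t(q, k), r(p, k, q)), t(o, p ⊗ p ⊗ k ⊗ k), (m ⊗ p) ⊗ (p ⊗ (o ⊗ r(p, o ⊗ (q ⊗ o), m))))
  Canonicalize subterm:  s(k ⊗ m, k ⊗ m ⊗ p ⊗ k)  →  s(k ⊗ m, k ⊗ k ⊗ m ⊗ p)
  Inside:  r(s(t(q, k), r(p, k, q)), t(o, p ⊗ p ⊗ k ⊗ k), (m ⊗ p) ⊗ (p ⊗ (o ⊗ r(p, o ⊗ (q ⊗ o), m))))  →  r(s(t(q, k), r(p, k, q)), t(o, k ⊗ k ⊗ p ⊗ p), m ⊗ p ⊗ p ⊗ r(p, q, m))
  Unit:  drop o (×2)
  Sort:  k ⊗ k ⊗ p ⊗ q ⊗ r(p, m, k) ⊗ r(s(t(q, k), r(p, k, q)), t(o, k ⊗ k ⊗ p ⊗ p), m ⊗ p ⊗ p ⊗ r(p, q, m)) ⊗ s(k ⊗ m, k ⊗ k ⊗ m ⊗ p)
Right:  ((p ⊗ (o ⊗ k)) ⊗ ((q ⊗ s(m ⊗ k, m ⊗ (k ⊗ (k ⊗ p)))) ⊗ k)) ⊗ (r(s(m, r(p, k, q)), t(o, p ⊗ k ⊗ p ⊗ k), m ⊗ (p ⊗ r(p, q, m)) ⊗ p) ⊗ r(p, t(q ⊗ o, k), k))
  Flatten:  p ⊗ o ⊗ k ⊗ q ⊗ s(m ⊗ k, m ⊗ (k ⊗ (k ⊗ p))) ⊗ k ⊗ r(s(m, r(p, k, q)), t(o, p ⊗ k ⊗ p ⊗ k), m ⊗ (p ⊗ r(p, q, m)) ⊗ p) ⊗ r(p, t(q ⊗ o, k), k)
  Simplify inside:  s(m ⊗ k, m ⊗ (k ⊗ (k ⊗ p)))  →  s(k ⊗ m, k ⊗ k ⊗ m ⊗ p)
  Inside:  r(s(m, r(p, k, q)), t(o, p ⊗ k ⊗ p ⊗ k), m ⊗ (p ⊗ r(p, q, m)) ⊗ p)  →  r(s(m, r(p, k, q)), t(o, k ⊗ k ⊗ p ⊗ p), m ⊗ p ⊗ p ⊗ r(p, q, m))
  Canonicalize subterm:  r(p, t(q ⊗ o, k), k)  →  r(p, t(q, k), k)
  Units out:  drop o
  Sort arguments:  k ⊗ k ⊗ p ⊗ q ⊗ r(p, t(q, k), k) ⊗ r(s(m, r(p, k, q)), t(o, k ⊗ k ⊗ p ⊗ p), m ⊗ p ⊗ p ⊗ r(p, q, m)) ⊗ s(k ⊗ m, k ⊗ k ⊗ m ⊗ p)

Answer: no — k ⊗ k ⊗ p ⊗ q ⊗ r(p, m, k) ⊗ r(s(t(q, k), r(p, k, q)), t(o, k ⊗ k ⊗ p ⊗ p), m ⊗ p ⊗ p ⊗ r(p, q, m)) ⊗ s(k ⊗ m, k ⊗ k ⊗ m ⊗ p) vs k ⊗ k ⊗ p ⊗ q ⊗ r(p, t(q, k), k) ⊗ r(s(m, r(p, k, q)), t(o, k ⊗ k ⊗ p ⊗ p), m ⊗ p ⊗ p ⊗ r(p, q, m)) ⊗ s(k ⊗ m, k ⊗ k ⊗ m ⊗ p)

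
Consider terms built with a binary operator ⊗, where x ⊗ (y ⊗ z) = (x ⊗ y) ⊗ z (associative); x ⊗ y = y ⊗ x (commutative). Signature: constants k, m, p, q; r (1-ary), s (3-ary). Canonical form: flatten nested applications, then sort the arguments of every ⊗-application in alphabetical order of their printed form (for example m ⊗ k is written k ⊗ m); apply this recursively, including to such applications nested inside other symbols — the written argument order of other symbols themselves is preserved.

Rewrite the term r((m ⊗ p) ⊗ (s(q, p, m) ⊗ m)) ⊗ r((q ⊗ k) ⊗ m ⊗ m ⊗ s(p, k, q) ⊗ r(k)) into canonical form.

Answer: r(k ⊗ m ⊗ m ⊗ q ⊗ r(k) ⊗ s(p, k, q)) ⊗ r(m ⊗ m ⊗ p ⊗ s(q, p, m))

Derivation:
Inside:  r((m ⊗ p) ⊗ (s(q, p, m) ⊗ m))  →  r(m ⊗ m ⊗ p ⊗ s(q, p, m))
Simplify inside:  r((q ⊗ k) ⊗ m ⊗ m ⊗ s(p, k, q) ⊗ r(k))  →  r(k ⊗ m ⊗ m ⊗ q ⊗ r(k) ⊗ s(p, k, q))
Order the arguments:  r(k ⊗ m ⊗ m ⊗ q ⊗ r(k) ⊗ s(p, k, q)) ⊗ r(m ⊗ m ⊗ p ⊗ s(q, p, m))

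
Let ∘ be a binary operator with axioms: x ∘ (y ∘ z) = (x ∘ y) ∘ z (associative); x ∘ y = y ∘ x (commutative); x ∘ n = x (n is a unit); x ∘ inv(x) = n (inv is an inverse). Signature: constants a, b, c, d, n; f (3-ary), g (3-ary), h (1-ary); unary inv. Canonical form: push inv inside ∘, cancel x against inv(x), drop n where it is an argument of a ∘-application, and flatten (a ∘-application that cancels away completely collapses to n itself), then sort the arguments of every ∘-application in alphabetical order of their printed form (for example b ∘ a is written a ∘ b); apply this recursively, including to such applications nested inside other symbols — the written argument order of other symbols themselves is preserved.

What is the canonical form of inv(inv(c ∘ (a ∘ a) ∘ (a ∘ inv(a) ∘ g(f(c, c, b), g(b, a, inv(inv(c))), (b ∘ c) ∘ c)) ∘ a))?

Answer: a ∘ a ∘ a ∘ c ∘ g(f(c, c, b), g(b, a, c), b ∘ c ∘ c)

Derivation:
Push inv inside:  distribute inv over ∘ and collapse double inv
Collect terms:  c ∘ a ∘ a ∘ a ∘ g(f(c, c, b), g(b, a, c), b ∘ c ∘ c)
Order the arguments:  a ∘ a ∘ a ∘ c ∘ g(f(c, c, b), g(b, a, c), b ∘ c ∘ c)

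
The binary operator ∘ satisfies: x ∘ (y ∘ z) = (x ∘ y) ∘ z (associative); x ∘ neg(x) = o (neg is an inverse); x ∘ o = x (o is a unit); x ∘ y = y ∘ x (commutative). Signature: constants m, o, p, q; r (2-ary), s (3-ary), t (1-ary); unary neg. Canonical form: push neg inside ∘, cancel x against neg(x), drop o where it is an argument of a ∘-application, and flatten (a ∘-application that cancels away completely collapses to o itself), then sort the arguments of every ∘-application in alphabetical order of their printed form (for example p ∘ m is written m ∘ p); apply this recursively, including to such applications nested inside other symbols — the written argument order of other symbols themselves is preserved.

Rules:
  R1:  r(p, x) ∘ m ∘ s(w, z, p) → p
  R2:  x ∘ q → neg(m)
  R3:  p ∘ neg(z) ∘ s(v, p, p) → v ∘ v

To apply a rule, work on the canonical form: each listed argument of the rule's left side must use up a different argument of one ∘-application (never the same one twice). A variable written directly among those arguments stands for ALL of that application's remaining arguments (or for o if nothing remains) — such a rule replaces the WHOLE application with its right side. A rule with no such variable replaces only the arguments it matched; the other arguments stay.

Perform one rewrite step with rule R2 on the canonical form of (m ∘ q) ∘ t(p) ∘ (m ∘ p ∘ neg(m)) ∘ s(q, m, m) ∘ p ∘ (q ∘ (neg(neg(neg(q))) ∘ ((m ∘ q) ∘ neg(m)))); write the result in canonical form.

Canonical form:  m ∘ p ∘ p ∘ q ∘ q ∘ s(q, m, m) ∘ t(p)
Apply R2:  consuming q;  x := m ∘ p ∘ p ∘ q ∘ s(q, m, m) ∘ t(p)
Every leftover argument binds to the variable; the entire application is replaced.
New term:  neg(m)

Answer: neg(m)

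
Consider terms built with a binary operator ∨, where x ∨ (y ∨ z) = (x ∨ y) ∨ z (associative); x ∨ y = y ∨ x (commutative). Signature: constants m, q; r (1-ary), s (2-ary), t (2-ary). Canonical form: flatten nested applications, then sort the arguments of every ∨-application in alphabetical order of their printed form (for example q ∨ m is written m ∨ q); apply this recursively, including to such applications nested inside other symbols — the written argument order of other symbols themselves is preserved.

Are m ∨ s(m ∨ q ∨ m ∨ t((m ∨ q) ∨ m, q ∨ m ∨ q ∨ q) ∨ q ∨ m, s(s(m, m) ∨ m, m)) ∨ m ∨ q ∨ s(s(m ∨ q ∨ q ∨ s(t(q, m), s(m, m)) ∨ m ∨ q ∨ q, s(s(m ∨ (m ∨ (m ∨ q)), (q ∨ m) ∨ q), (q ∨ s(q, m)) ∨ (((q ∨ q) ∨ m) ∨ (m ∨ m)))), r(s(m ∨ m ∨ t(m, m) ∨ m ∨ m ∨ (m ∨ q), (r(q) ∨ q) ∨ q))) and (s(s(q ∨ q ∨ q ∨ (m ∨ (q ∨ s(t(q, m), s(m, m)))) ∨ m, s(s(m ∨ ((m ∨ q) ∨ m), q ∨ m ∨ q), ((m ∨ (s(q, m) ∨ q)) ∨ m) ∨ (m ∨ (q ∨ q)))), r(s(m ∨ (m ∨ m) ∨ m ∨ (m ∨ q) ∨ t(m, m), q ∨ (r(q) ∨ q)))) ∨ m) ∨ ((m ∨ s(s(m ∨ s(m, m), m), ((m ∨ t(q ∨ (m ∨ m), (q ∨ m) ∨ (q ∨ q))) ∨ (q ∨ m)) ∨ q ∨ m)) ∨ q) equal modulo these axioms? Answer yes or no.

Answer: no — m ∨ m ∨ q ∨ s(m ∨ m ∨ m ∨ q ∨ q ∨ t(m ∨ m ∨ q, m ∨ q ∨ q ∨ q), s(m ∨ s(m, m), m)) ∨ s(s(m ∨ m ∨ q ∨ q ∨ q ∨ q ∨ s(t(q, m), s(m, m)), s(s(m ∨ m ∨ m ∨ q, m ∨ q ∨ q), m ∨ m ∨ m ∨ q ∨ q ∨ q ∨ s(q, m))), r(s(m ∨ m ∨ m ∨ m ∨ m ∨ q ∨ t(m, m), q ∨ q ∨ r(q)))) vs m ∨ m ∨ q ∨ s(s(m ∨ m ∨ q ∨ q ∨ q ∨ q ∨ s(t(q, m), s(m, m)), s(s(m ∨ m ∨ m ∨ q, m ∨ q ∨ q), m ∨ m ∨ m ∨ q ∨ q ∨ q ∨ s(q, m))), r(s(m ∨ m ∨ m ∨ m ∨ m ∨ q ∨ t(m, m), q ∨ q ∨ r(q)))) ∨ s(s(m ∨ s(m, m), m), m ∨ m ∨ m ∨ q ∨ q ∨ t(m ∨ m ∨ q, m ∨ q ∨ q ∨ q))

Derivation:
Left:  m ∨ s(m ∨ q ∨ m ∨ t((m ∨ q) ∨ m, q ∨ m ∨ q ∨ q) ∨ q ∨ m, s(s(m, m) ∨ m, m)) ∨ m ∨ q ∨ s(s(m ∨ q ∨ q ∨ s(t(q, m), s(m, m)) ∨ m ∨ q ∨ q, s(s(m ∨ (m ∨ (m ∨ q)), (q ∨ m) ∨ q), (q ∨ s(q, m)) ∨ (((q ∨ q) ∨ m) ∨ (m ∨ m)))), r(s(m ∨ m ∨ t(m, m) ∨ m ∨ m ∨ (m ∨ q), (r(q) ∨ q) ∨ q)))
  Inside:  s(m ∨ q ∨ m ∨ t((m ∨ q) ∨ m, q ∨ m ∨ q ∨ q) ∨ q ∨ m, s(s(m, m) ∨ m, m))  →  s(m ∨ m ∨ m ∨ q ∨ q ∨ t(m ∨ m ∨ q, m ∨ q ∨ q ∨ q), s(m ∨ s(m, m), m))
  Simplify inside:  s(s(m ∨ q ∨ q ∨ s(t(q, m), s(m, m)) ∨ m ∨ q ∨ q, s(s(m ∨ (m ∨ (m ∨ q)), (q ∨ m) ∨ q), (q ∨ s(q, m)) ∨ (((q ∨ q) ∨ m) ∨ (m ∨ m)))), r(s(m ∨ m ∨ t(m, m) ∨ m ∨ m ∨ (m ∨ q), (r(q) ∨ q) ∨ q)))  →  s(s(m ∨ m ∨ q ∨ q ∨ q ∨ q ∨ s(t(q, m), s(m, m)), s(s(m ∨ m ∨ m ∨ q, m ∨ q ∨ q), m ∨ m ∨ m ∨ q ∨ q ∨ q ∨ s(q, m))), r(s(m ∨ m ∨ m ∨ m ∨ m ∨ q ∨ t(m, m), q ∨ q ∨ r(q))))
  Sort arguments:  m ∨ m ∨ q ∨ s(m ∨ m ∨ m ∨ q ∨ q ∨ t(m ∨ m ∨ q, m ∨ q ∨ q ∨ q), s(m ∨ s(m, m), m)) ∨ s(s(m ∨ m ∨ q ∨ q ∨ q ∨ q ∨ s(t(q, m), s(m, m)), s(s(m ∨ m ∨ m ∨ q, m ∨ q ∨ q), m ∨ m ∨ m ∨ q ∨ q ∨ q ∨ s(q, m))), r(s(m ∨ m ∨ m ∨ m ∨ m ∨ q ∨ t(m, m), q ∨ q ∨ r(q))))
Right:  (s(s(q ∨ q ∨ q ∨ (m ∨ (q ∨ s(t(q, m), s(m, m)))) ∨ m, s(s(m ∨ ((m ∨ q) ∨ m), q ∨ m ∨ q), ((m ∨ (s(q, m) ∨ q)) ∨ m) ∨ (m ∨ (q ∨ q)))), r(s(m ∨ (m ∨ m) ∨ m ∨ (m ∨ q) ∨ t(m, m), q ∨ (r(q) ∨ q)))) ∨ m) ∨ ((m ∨ s(s(m ∨ s(m, m), m), ((m ∨ t(q ∨ (m ∨ m), (q ∨ m) ∨ (q ∨ q))) ∨ (q ∨ m)) ∨ q ∨ m)) ∨ q)
  Un-nest:  s(s(q ∨ q ∨ q ∨ (m ∨ (q ∨ s(t(q, m), s(m, m)))) ∨ m, s(s(m ∨ ((m ∨ q) ∨ m), q ∨ m ∨ q), ((m ∨ (s(q, m) ∨ q)) ∨ m) ∨ (m ∨ (q ∨ q)))), r(s(m ∨ (m ∨ m) ∨ m ∨ (m ∨ q) ∨ t(m, m), q ∨ (r(q) ∨ q)))) ∨ m ∨ m ∨ s(s(m ∨ s(m, m), m), ((m ∨ t(q ∨ (m ∨ m), (q ∨ m) ∨ (q ∨ q))) ∨ (q ∨ m)) ∨ q ∨ m) ∨ q
  Inside:  s(s(q ∨ q ∨ q ∨ (m ∨ (q ∨ s(t(q, m), s(m, m)))) ∨ m, s(s(m ∨ ((m ∨ q) ∨ m), q ∨ m ∨ q), ((m ∨ (s(q, m) ∨ q)) ∨ m) ∨ (m ∨ (q ∨ q)))), r(s(m ∨ (m ∨ m) ∨ m ∨ (m ∨ q) ∨ t(m, m), q ∨ (r(q) ∨ q))))  →  s(s(m ∨ m ∨ q ∨ q ∨ q ∨ q ∨ s(t(q, m), s(m, m)), s(s(m ∨ m ∨ m ∨ q, m ∨ q ∨ q), m ∨ m ∨ m ∨ q ∨ q ∨ q ∨ s(q, m))), r(s(m ∨ m ∨ m ∨ m ∨ m ∨ q ∨ t(m, m), q ∨ q ∨ r(q))))
  Inside:  s(s(m ∨ s(m, m), m), ((m ∨ t(q ∨ (m ∨ m), (q ∨ m) ∨ (q ∨ q))) ∨ (q ∨ m)) ∨ q ∨ m)  →  s(s(m ∨ s(m, m), m), m ∨ m ∨ m ∨ q ∨ q ∨ t(m ∨ m ∨ q, m ∨ q ∨ q ∨ q))
  Sort arguments:  m ∨ m ∨ q ∨ s(s(m ∨ m ∨ q ∨ q ∨ q ∨ q ∨ s(t(q, m), s(m, m)), s(s(m ∨ m ∨ m ∨ q, m ∨ q ∨ q), m ∨ m ∨ m ∨ q ∨ q ∨ q ∨ s(q, m))), r(s(m ∨ m ∨ m ∨ m ∨ m ∨ q ∨ t(m, m), q ∨ q ∨ r(q)))) ∨ s(s(m ∨ s(m, m), m), m ∨ m ∨ m ∨ q ∨ q ∨ t(m ∨ m ∨ q, m ∨ q ∨ q ∨ q))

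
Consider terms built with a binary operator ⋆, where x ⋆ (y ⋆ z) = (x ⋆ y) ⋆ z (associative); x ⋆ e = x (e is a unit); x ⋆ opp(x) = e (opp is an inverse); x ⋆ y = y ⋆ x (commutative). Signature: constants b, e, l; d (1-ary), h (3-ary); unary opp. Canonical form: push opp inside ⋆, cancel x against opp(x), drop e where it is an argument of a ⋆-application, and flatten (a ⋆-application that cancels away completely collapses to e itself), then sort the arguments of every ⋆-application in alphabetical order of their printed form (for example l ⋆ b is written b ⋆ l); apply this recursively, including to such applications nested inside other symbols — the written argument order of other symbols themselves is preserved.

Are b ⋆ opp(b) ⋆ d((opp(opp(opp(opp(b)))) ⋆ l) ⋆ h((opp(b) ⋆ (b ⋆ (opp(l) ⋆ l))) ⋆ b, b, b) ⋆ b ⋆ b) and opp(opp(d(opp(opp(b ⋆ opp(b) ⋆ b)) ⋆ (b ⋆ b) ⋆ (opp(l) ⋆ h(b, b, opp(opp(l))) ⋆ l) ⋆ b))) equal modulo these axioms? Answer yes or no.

Answer: no — d(b ⋆ b ⋆ b ⋆ h(b, b, b) ⋆ l) vs d(b ⋆ b ⋆ b ⋆ b ⋆ h(b, b, l))

Derivation:
Left:  b ⋆ opp(b) ⋆ d((opp(opp(opp(opp(b)))) ⋆ l) ⋆ h((opp(b) ⋆ (b ⋆ (opp(l) ⋆ l))) ⋆ b, b, b) ⋆ b ⋆ b)
  Push opp inside:  distribute opp over ⋆ and collapse double opp
  Cancel inverse pairs:  b cancels
  Collect terms:  d(b ⋆ b ⋆ b ⋆ h(b, b, b) ⋆ l)
Right:  opp(opp(d(opp(opp(b ⋆ opp(b) ⋆ b)) ⋆ (b ⋆ b) ⋆ (opp(l) ⋆ h(b, b, opp(opp(l))) ⋆ l) ⋆ b)))
  Push opp inside:  distribute opp over ⋆ and collapse double opp
  Collect:  d(b ⋆ b ⋆ b ⋆ b ⋆ h(b, b, l))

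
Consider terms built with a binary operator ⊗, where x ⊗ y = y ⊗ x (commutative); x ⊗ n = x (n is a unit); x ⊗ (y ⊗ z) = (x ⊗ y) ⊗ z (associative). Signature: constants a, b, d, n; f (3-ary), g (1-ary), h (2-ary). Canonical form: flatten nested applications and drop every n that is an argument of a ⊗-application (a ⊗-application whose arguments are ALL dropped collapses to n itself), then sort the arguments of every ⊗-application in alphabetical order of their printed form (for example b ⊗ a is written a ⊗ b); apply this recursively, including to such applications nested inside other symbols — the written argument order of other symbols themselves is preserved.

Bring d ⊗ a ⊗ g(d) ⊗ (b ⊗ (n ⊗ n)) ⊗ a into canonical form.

Flatten:  d ⊗ a ⊗ g(d) ⊗ b ⊗ n ⊗ n ⊗ a
Unit:  drop n (×2)
Sort:  a ⊗ a ⊗ b ⊗ d ⊗ g(d)

Answer: a ⊗ a ⊗ b ⊗ d ⊗ g(d)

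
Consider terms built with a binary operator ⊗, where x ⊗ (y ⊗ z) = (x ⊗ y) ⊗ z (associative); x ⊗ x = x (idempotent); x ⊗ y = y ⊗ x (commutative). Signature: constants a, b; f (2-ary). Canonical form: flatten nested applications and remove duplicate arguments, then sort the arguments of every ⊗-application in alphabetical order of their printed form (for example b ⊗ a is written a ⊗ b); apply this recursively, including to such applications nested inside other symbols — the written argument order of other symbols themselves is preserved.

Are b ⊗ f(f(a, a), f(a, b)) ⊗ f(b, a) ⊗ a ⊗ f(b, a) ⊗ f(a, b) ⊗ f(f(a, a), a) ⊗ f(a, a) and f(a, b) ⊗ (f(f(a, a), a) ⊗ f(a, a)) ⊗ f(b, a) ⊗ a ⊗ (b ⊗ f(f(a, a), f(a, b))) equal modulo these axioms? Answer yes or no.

Left:  b ⊗ f(f(a, a), f(a, b)) ⊗ f(b, a) ⊗ a ⊗ f(b, a) ⊗ f(a, b) ⊗ f(f(a, a), a) ⊗ f(a, a)
  Drop duplicates:  drop duplicate f(b, a)
  Sort arguments:  a ⊗ b ⊗ f(a, a) ⊗ f(a, b) ⊗ f(b, a) ⊗ f(f(a, a), a) ⊗ f(f(a, a), f(a, b))
Right:  f(a, b) ⊗ (f(f(a, a), a) ⊗ f(a, a)) ⊗ f(b, a) ⊗ a ⊗ (b ⊗ f(f(a, a), f(a, b)))
  Un-nest:  f(a, b) ⊗ f(f(a, a), a) ⊗ f(a, a) ⊗ f(b, a) ⊗ a ⊗ b ⊗ f(f(a, a), f(a, b))
  Order the arguments:  a ⊗ b ⊗ f(a, a) ⊗ f(a, b) ⊗ f(b, a) ⊗ f(f(a, a), a) ⊗ f(f(a, a), f(a, b))

Answer: yes — both canonical forms are a ⊗ b ⊗ f(a, a) ⊗ f(a, b) ⊗ f(b, a) ⊗ f(f(a, a), a) ⊗ f(f(a, a), f(a, b))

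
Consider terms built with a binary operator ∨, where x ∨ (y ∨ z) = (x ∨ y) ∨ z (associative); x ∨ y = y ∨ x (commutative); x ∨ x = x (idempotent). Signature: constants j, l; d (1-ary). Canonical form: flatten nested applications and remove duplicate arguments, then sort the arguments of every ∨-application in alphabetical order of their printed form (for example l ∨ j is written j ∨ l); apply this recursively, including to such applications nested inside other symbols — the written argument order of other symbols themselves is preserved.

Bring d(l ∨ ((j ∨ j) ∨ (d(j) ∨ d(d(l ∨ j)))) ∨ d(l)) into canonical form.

Work inside:  l ∨ ((j ∨ j) ∨ (d(j) ∨ d(d(l ∨ j)))) ∨ d(l)
Flatten:  l ∨ j ∨ j ∨ d(j) ∨ d(d(l ∨ j)) ∨ d(l)
Canonicalize subterm:  d(d(l ∨ j))  →  d(d(j ∨ l))
Deduplicate:  drop duplicate j
Sort arguments:  d(d(j ∨ l)) ∨ d(j) ∨ d(l) ∨ j ∨ l
Rebuild:  d(d(d(j ∨ l)) ∨ d(j) ∨ d(l) ∨ j ∨ l)

Answer: d(d(d(j ∨ l)) ∨ d(j) ∨ d(l) ∨ j ∨ l)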